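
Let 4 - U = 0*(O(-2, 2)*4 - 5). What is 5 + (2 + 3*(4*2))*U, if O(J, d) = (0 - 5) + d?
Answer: 109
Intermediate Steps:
O(J, d) = -5 + d
U = 4 (U = 4 - 0*((-5 + 2)*4 - 5) = 4 - 0*(-3*4 - 5) = 4 - 0*(-12 - 5) = 4 - 0*(-17) = 4 - 1*0 = 4 + 0 = 4)
5 + (2 + 3*(4*2))*U = 5 + (2 + 3*(4*2))*4 = 5 + (2 + 3*8)*4 = 5 + (2 + 24)*4 = 5 + 26*4 = 5 + 104 = 109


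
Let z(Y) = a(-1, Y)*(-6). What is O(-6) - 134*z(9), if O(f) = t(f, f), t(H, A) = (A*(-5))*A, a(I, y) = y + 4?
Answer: 10272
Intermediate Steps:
a(I, y) = 4 + y
z(Y) = -24 - 6*Y (z(Y) = (4 + Y)*(-6) = -24 - 6*Y)
t(H, A) = -5*A² (t(H, A) = (-5*A)*A = -5*A²)
O(f) = -5*f²
O(-6) - 134*z(9) = -5*(-6)² - 134*(-24 - 6*9) = -5*36 - 134*(-24 - 54) = -180 - 134*(-78) = -180 + 10452 = 10272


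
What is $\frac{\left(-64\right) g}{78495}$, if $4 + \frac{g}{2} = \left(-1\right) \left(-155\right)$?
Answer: $- \frac{19328}{78495} \approx -0.24623$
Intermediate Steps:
$g = 302$ ($g = -8 + 2 \left(\left(-1\right) \left(-155\right)\right) = -8 + 2 \cdot 155 = -8 + 310 = 302$)
$\frac{\left(-64\right) g}{78495} = \frac{\left(-64\right) 302}{78495} = \left(-19328\right) \frac{1}{78495} = - \frac{19328}{78495}$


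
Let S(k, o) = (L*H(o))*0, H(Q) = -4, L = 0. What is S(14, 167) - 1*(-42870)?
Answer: 42870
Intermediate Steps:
S(k, o) = 0 (S(k, o) = (0*(-4))*0 = 0*0 = 0)
S(14, 167) - 1*(-42870) = 0 - 1*(-42870) = 0 + 42870 = 42870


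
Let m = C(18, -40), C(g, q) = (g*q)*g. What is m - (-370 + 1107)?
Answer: -13697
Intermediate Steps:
C(g, q) = q*g²
m = -12960 (m = -40*18² = -40*324 = -12960)
m - (-370 + 1107) = -12960 - (-370 + 1107) = -12960 - 1*737 = -12960 - 737 = -13697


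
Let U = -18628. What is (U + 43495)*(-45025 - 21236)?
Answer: -1647712287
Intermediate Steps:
(U + 43495)*(-45025 - 21236) = (-18628 + 43495)*(-45025 - 21236) = 24867*(-66261) = -1647712287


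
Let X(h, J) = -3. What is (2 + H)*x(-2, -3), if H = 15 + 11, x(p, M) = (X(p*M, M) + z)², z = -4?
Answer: 1372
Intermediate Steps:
x(p, M) = 49 (x(p, M) = (-3 - 4)² = (-7)² = 49)
H = 26
(2 + H)*x(-2, -3) = (2 + 26)*49 = 28*49 = 1372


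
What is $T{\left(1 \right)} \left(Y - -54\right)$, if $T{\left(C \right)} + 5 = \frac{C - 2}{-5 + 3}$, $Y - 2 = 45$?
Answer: $- \frac{909}{2} \approx -454.5$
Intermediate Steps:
$Y = 47$ ($Y = 2 + 45 = 47$)
$T{\left(C \right)} = -4 - \frac{C}{2}$ ($T{\left(C \right)} = -5 + \frac{C - 2}{-5 + 3} = -5 + \frac{-2 + C}{-2} = -5 + \left(-2 + C\right) \left(- \frac{1}{2}\right) = -5 - \left(-1 + \frac{C}{2}\right) = -4 - \frac{C}{2}$)
$T{\left(1 \right)} \left(Y - -54\right) = \left(-4 - \frac{1}{2}\right) \left(47 - -54\right) = \left(-4 - \frac{1}{2}\right) \left(47 + 54\right) = \left(- \frac{9}{2}\right) 101 = - \frac{909}{2}$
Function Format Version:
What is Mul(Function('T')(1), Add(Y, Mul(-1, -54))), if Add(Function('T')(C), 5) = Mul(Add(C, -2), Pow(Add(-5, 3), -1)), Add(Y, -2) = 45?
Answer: Rational(-909, 2) ≈ -454.50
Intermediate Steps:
Y = 47 (Y = Add(2, 45) = 47)
Function('T')(C) = Add(-4, Mul(Rational(-1, 2), C)) (Function('T')(C) = Add(-5, Mul(Add(C, -2), Pow(Add(-5, 3), -1))) = Add(-5, Mul(Add(-2, C), Pow(-2, -1))) = Add(-5, Mul(Add(-2, C), Rational(-1, 2))) = Add(-5, Add(1, Mul(Rational(-1, 2), C))) = Add(-4, Mul(Rational(-1, 2), C)))
Mul(Function('T')(1), Add(Y, Mul(-1, -54))) = Mul(Add(-4, Mul(Rational(-1, 2), 1)), Add(47, Mul(-1, -54))) = Mul(Add(-4, Rational(-1, 2)), Add(47, 54)) = Mul(Rational(-9, 2), 101) = Rational(-909, 2)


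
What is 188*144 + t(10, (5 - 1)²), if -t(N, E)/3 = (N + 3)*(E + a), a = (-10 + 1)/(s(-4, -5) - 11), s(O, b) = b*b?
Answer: 370623/14 ≈ 26473.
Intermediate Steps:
s(O, b) = b²
a = -9/14 (a = (-10 + 1)/((-5)² - 11) = -9/(25 - 11) = -9/14 ≈ -0.64286)
t(N, E) = -3*(3 + N)*(-9/14 + E) (t(N, E) = -3*(N + 3)*(E - 9/14) = -3*(3 + N)*(-9/14 + E))
188*144 + t(10, (5 - 1)²) = 188*144 + (81/14 - 9*(5 - 1)² + (27/14)*10 - 3*(5 - 1)²*10) = 27072 + (81/14 - 9*4² + 135/7 - 3*4²*10) = 27072 + (81/14 - 9*16 + 135/7 - 3*16*10) = 27072 + (81/14 - 144 + 135/7 - 480) = 27072 - 8385/14 = 370623/14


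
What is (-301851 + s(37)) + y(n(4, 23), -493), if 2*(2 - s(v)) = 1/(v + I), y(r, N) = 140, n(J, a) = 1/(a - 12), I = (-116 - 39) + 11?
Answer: -64565725/214 ≈ -3.0171e+5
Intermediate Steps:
I = -144 (I = -155 + 11 = -144)
n(J, a) = 1/(-12 + a)
s(v) = 2 - 1/(2*(-144 + v)) (s(v) = 2 - 1/(2*(v - 144)) = 2 - 1/(2*(-144 + v)))
(-301851 + s(37)) + y(n(4, 23), -493) = (-301851 + (-577 + 4*37)/(2*(-144 + 37))) + 140 = (-301851 + (1/2)*(-577 + 148)/(-107)) + 140 = (-301851 + (1/2)*(-1/107)*(-429)) + 140 = (-301851 + 429/214) + 140 = -64595685/214 + 140 = -64565725/214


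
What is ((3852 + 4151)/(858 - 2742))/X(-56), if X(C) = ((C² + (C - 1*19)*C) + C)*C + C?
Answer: 8003/768174624 ≈ 1.0418e-5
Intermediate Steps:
X(C) = C + C*(C + C² + C*(-19 + C)) (X(C) = ((C² + (C - 19)*C) + C)*C + C = ((C² + (-19 + C)*C) + C)*C + C = ((C² + C*(-19 + C)) + C)*C + C = (C + C² + C*(-19 + C))*C + C = C*(C + C² + C*(-19 + C)) + C = C + C*(C + C² + C*(-19 + C)))
((3852 + 4151)/(858 - 2742))/X(-56) = ((3852 + 4151)/(858 - 2742))/((-56*(1 - 18*(-56) + 2*(-56)²))) = (8003/(-1884))/((-56*(1 + 1008 + 2*3136))) = (8003*(-1/1884))/((-56*(1 + 1008 + 6272))) = -8003/(1884*((-56*7281))) = -8003/1884/(-407736) = -8003/1884*(-1/407736) = 8003/768174624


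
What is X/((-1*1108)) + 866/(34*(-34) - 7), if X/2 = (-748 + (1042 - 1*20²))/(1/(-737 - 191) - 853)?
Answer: -189944193962/255009899335 ≈ -0.74485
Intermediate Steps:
X = 196736/791585 (X = 2*((-748 + (1042 - 1*20²))/(1/(-737 - 191) - 853)) = 2*((-748 + (1042 - 1*400))/(1/(-928) - 853)) = 2*((-748 + (1042 - 400))/(-1/928 - 853)) = 2*((-748 + 642)/(-791585/928)) = 2*(-106*(-928/791585)) = 2*(98368/791585) = 196736/791585 ≈ 0.24853)
X/((-1*1108)) + 866/(34*(-34) - 7) = 196736/(791585*((-1*1108))) + 866/(34*(-34) - 7) = (196736/791585)/(-1108) + 866/(-1156 - 7) = (196736/791585)*(-1/1108) + 866/(-1163) = -49184/219269045 + 866*(-1/1163) = -49184/219269045 - 866/1163 = -189944193962/255009899335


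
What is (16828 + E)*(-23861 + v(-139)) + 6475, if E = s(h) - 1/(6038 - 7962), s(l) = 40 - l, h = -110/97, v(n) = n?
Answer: -18889214941925/46657 ≈ -4.0485e+8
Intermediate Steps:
h = -110/97 (h = -110*1/97 = -110/97 ≈ -1.1340)
E = 7676857/186628 (E = (40 - 1*(-110/97)) - 1/(6038 - 7962) = (40 + 110/97) - 1/(-1924) = 3990/97 - 1*(-1/1924) = 3990/97 + 1/1924 = 7676857/186628 ≈ 41.135)
(16828 + E)*(-23861 + v(-139)) + 6475 = (16828 + 7676857/186628)*(-23861 - 139) + 6475 = (3148252841/186628)*(-24000) + 6475 = -18889517046000/46657 + 6475 = -18889214941925/46657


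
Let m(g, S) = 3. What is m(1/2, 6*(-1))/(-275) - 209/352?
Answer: -5321/8800 ≈ -0.60466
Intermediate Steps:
m(1/2, 6*(-1))/(-275) - 209/352 = 3/(-275) - 209/352 = 3*(-1/275) - 209*1/352 = -3/275 - 19/32 = -5321/8800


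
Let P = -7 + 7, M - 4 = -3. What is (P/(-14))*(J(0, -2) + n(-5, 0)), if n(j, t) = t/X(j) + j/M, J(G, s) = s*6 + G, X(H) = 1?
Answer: 0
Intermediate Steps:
M = 1 (M = 4 - 3 = 1)
J(G, s) = G + 6*s (J(G, s) = 6*s + G = G + 6*s)
P = 0
n(j, t) = j + t (n(j, t) = t/1 + j/1 = t*1 + j*1 = t + j = j + t)
(P/(-14))*(J(0, -2) + n(-5, 0)) = (0/(-14))*((0 + 6*(-2)) + (-5 + 0)) = (0*(-1/14))*((0 - 12) - 5) = 0*(-12 - 5) = 0*(-17) = 0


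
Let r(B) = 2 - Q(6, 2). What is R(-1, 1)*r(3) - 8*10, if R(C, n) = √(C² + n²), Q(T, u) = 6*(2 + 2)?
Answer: -80 - 22*√2 ≈ -111.11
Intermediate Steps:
Q(T, u) = 24 (Q(T, u) = 6*4 = 24)
r(B) = -22 (r(B) = 2 - 1*24 = 2 - 24 = -22)
R(-1, 1)*r(3) - 8*10 = √((-1)² + 1²)*(-22) - 8*10 = √(1 + 1)*(-22) - 80 = √2*(-22) - 80 = -22*√2 - 80 = -80 - 22*√2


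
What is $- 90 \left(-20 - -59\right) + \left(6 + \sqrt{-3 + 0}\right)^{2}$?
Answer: $-3477 + 12 i \sqrt{3} \approx -3477.0 + 20.785 i$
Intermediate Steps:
$- 90 \left(-20 - -59\right) + \left(6 + \sqrt{-3 + 0}\right)^{2} = - 90 \left(-20 + 59\right) + \left(6 + \sqrt{-3}\right)^{2} = \left(-90\right) 39 + \left(6 + i \sqrt{3}\right)^{2} = -3510 + \left(6 + i \sqrt{3}\right)^{2}$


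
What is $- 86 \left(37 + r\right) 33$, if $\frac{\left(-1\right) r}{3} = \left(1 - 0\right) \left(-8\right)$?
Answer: $-173118$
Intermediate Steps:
$r = 24$ ($r = - 3 \left(1 - 0\right) \left(-8\right) = - 3 \left(1 + 0\right) \left(-8\right) = - 3 \cdot 1 \left(-8\right) = \left(-3\right) \left(-8\right) = 24$)
$- 86 \left(37 + r\right) 33 = - 86 \left(37 + 24\right) 33 = \left(-86\right) 61 \cdot 33 = \left(-5246\right) 33 = -173118$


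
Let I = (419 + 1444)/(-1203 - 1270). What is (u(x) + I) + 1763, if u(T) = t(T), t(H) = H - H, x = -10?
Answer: 4358036/2473 ≈ 1762.2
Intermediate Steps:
t(H) = 0
I = -1863/2473 (I = 1863/(-2473) = 1863*(-1/2473) = -1863/2473 ≈ -0.75334)
u(T) = 0
(u(x) + I) + 1763 = (0 - 1863/2473) + 1763 = -1863/2473 + 1763 = 4358036/2473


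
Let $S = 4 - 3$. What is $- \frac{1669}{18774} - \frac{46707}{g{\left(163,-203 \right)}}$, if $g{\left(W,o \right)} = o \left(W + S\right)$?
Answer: $\frac{58665205}{44644572} \approx 1.3141$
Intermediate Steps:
$S = 1$
$g{\left(W,o \right)} = o \left(1 + W\right)$ ($g{\left(W,o \right)} = o \left(W + 1\right) = o \left(1 + W\right)$)
$- \frac{1669}{18774} - \frac{46707}{g{\left(163,-203 \right)}} = - \frac{1669}{18774} - \frac{46707}{\left(-203\right) \left(1 + 163\right)} = \left(-1669\right) \frac{1}{18774} - \frac{46707}{\left(-203\right) 164} = - \frac{1669}{18774} - \frac{46707}{-33292} = - \frac{1669}{18774} - - \frac{46707}{33292} = - \frac{1669}{18774} + \frac{46707}{33292} = \frac{58665205}{44644572}$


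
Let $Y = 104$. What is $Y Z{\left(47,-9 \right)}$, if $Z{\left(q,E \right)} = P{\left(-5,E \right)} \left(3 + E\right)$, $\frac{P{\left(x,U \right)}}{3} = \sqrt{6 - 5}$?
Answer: $-1872$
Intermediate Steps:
$P{\left(x,U \right)} = 3$ ($P{\left(x,U \right)} = 3 \sqrt{6 - 5} = 3 \sqrt{1} = 3 \cdot 1 = 3$)
$Z{\left(q,E \right)} = 9 + 3 E$ ($Z{\left(q,E \right)} = 3 \left(3 + E\right) = 9 + 3 E$)
$Y Z{\left(47,-9 \right)} = 104 \left(9 + 3 \left(-9\right)\right) = 104 \left(9 - 27\right) = 104 \left(-18\right) = -1872$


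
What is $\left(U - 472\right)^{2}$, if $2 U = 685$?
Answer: $\frac{67081}{4} \approx 16770.0$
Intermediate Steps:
$U = \frac{685}{2}$ ($U = \frac{1}{2} \cdot 685 = \frac{685}{2} \approx 342.5$)
$\left(U - 472\right)^{2} = \left(\frac{685}{2} - 472\right)^{2} = \left(- \frac{259}{2}\right)^{2} = \frac{67081}{4}$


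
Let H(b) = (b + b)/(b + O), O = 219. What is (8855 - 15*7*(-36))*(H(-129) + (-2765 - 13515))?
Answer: -617202061/3 ≈ -2.0573e+8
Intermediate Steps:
H(b) = 2*b/(219 + b) (H(b) = (b + b)/(b + 219) = (2*b)/(219 + b) = 2*b/(219 + b))
(8855 - 15*7*(-36))*(H(-129) + (-2765 - 13515)) = (8855 - 15*7*(-36))*(2*(-129)/(219 - 129) + (-2765 - 13515)) = (8855 - 105*(-36))*(2*(-129)/90 - 16280) = (8855 + 3780)*(2*(-129)*(1/90) - 16280) = 12635*(-43/15 - 16280) = 12635*(-244243/15) = -617202061/3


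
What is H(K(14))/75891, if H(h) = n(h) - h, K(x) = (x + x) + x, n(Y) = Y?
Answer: 0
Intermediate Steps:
K(x) = 3*x (K(x) = 2*x + x = 3*x)
H(h) = 0 (H(h) = h - h = 0)
H(K(14))/75891 = 0/75891 = 0*(1/75891) = 0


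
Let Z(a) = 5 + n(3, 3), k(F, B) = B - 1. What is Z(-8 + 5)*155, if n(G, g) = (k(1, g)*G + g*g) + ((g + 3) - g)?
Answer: 3565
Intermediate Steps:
k(F, B) = -1 + B
n(G, g) = 3 + g² + G*(-1 + g) (n(G, g) = ((-1 + g)*G + g*g) + ((g + 3) - g) = (G*(-1 + g) + g²) + ((3 + g) - g) = (g² + G*(-1 + g)) + 3 = 3 + g² + G*(-1 + g))
Z(a) = 23 (Z(a) = 5 + (3 + 3² + 3*(-1 + 3)) = 5 + (3 + 9 + 3*2) = 5 + (3 + 9 + 6) = 5 + 18 = 23)
Z(-8 + 5)*155 = 23*155 = 3565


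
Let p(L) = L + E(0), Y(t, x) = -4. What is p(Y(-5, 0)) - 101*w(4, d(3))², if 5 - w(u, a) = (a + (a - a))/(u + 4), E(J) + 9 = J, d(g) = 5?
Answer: -124557/64 ≈ -1946.2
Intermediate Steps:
E(J) = -9 + J
p(L) = -9 + L (p(L) = L + (-9 + 0) = L - 9 = -9 + L)
w(u, a) = 5 - a/(4 + u) (w(u, a) = 5 - (a + (a - a))/(u + 4) = 5 - (a + 0)/(4 + u) = 5 - a/(4 + u))
p(Y(-5, 0)) - 101*w(4, d(3))² = (-9 - 4) - 101*(20 - 1*5 + 5*4)²/(4 + 4)² = -13 - 101*(20 - 5 + 20)²/64 = -13 - 101*((⅛)*35)² = -13 - 101*(35/8)² = -13 - 101*1225/64 = -13 - 123725/64 = -124557/64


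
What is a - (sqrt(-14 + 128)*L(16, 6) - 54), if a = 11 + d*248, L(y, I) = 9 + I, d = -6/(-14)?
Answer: 1199/7 - 15*sqrt(114) ≈ 11.130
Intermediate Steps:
d = 3/7 (d = -6*(-1/14) = 3/7 ≈ 0.42857)
a = 821/7 (a = 11 + (3/7)*248 = 11 + 744/7 = 821/7 ≈ 117.29)
a - (sqrt(-14 + 128)*L(16, 6) - 54) = 821/7 - (sqrt(-14 + 128)*(9 + 6) - 54) = 821/7 - (sqrt(114)*15 - 54) = 821/7 - (15*sqrt(114) - 54) = 821/7 - (-54 + 15*sqrt(114)) = 821/7 + (54 - 15*sqrt(114)) = 1199/7 - 15*sqrt(114)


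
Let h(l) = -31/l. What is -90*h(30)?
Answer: 93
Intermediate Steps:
-90*h(30) = -(-2790)/30 = -90*(-31/30) = 93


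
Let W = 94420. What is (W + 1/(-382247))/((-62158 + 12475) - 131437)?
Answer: -36091761739/69232576640 ≈ -0.52131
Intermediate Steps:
(W + 1/(-382247))/((-62158 + 12475) - 131437) = (94420 + 1/(-382247))/((-62158 + 12475) - 131437) = (94420 - 1/382247)/(-49683 - 131437) = (36091761739/382247)/(-181120) = (36091761739/382247)*(-1/181120) = -36091761739/69232576640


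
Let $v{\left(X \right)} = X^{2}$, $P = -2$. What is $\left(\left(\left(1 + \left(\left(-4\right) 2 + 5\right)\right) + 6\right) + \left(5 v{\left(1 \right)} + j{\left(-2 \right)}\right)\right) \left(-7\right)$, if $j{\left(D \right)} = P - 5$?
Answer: $-14$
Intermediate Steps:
$j{\left(D \right)} = -7$ ($j{\left(D \right)} = -2 - 5 = -7$)
$\left(\left(\left(1 + \left(\left(-4\right) 2 + 5\right)\right) + 6\right) + \left(5 v{\left(1 \right)} + j{\left(-2 \right)}\right)\right) \left(-7\right) = \left(\left(\left(1 + \left(\left(-4\right) 2 + 5\right)\right) + 6\right) - \left(7 - 5 \cdot 1^{2}\right)\right) \left(-7\right) = \left(\left(\left(1 + \left(-8 + 5\right)\right) + 6\right) + \left(5 \cdot 1 - 7\right)\right) \left(-7\right) = \left(\left(\left(1 - 3\right) + 6\right) + \left(5 - 7\right)\right) \left(-7\right) = \left(\left(-2 + 6\right) - 2\right) \left(-7\right) = \left(4 - 2\right) \left(-7\right) = 2 \left(-7\right) = -14$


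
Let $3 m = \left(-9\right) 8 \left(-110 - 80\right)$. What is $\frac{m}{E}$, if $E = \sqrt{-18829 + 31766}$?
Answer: $\frac{4560 \sqrt{12937}}{12937} \approx 40.091$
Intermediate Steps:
$m = 4560$ ($m = \frac{\left(-9\right) 8 \left(-110 - 80\right)}{3} = \frac{\left(-72\right) \left(-190\right)}{3} = \frac{1}{3} \cdot 13680 = 4560$)
$E = \sqrt{12937} \approx 113.74$
$\frac{m}{E} = \frac{4560}{\sqrt{12937}} = 4560 \frac{\sqrt{12937}}{12937} = \frac{4560 \sqrt{12937}}{12937}$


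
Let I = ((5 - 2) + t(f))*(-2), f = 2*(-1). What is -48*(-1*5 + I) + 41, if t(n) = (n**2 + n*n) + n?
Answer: 1145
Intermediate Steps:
f = -2
t(n) = n + 2*n**2 (t(n) = (n**2 + n**2) + n = 2*n**2 + n = n + 2*n**2)
I = -18 (I = ((5 - 2) - 2*(1 + 2*(-2)))*(-2) = (3 - 2*(1 - 4))*(-2) = (3 - 2*(-3))*(-2) = (3 + 6)*(-2) = 9*(-2) = -18)
-48*(-1*5 + I) + 41 = -48*(-1*5 - 18) + 41 = -48*(-5 - 18) + 41 = -48*(-23) + 41 = 1104 + 41 = 1145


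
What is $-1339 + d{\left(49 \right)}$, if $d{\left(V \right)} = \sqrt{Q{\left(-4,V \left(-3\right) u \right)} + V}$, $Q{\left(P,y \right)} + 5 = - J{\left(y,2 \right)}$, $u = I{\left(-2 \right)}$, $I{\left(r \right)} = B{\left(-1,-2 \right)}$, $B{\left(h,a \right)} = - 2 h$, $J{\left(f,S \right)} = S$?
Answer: $-1339 + \sqrt{42} \approx -1332.5$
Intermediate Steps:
$I{\left(r \right)} = 2$ ($I{\left(r \right)} = \left(-2\right) \left(-1\right) = 2$)
$u = 2$
$Q{\left(P,y \right)} = -7$ ($Q{\left(P,y \right)} = -5 - 2 = -7$)
$d{\left(V \right)} = \sqrt{-7 + V}$
$-1339 + d{\left(49 \right)} = -1339 + \sqrt{-7 + 49} = -1339 + \sqrt{42}$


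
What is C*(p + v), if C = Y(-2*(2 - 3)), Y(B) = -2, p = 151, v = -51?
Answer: -200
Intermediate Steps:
C = -2
C*(p + v) = -2*(151 - 51) = -2*100 = -200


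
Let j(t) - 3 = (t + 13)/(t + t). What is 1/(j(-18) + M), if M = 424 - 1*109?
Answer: 36/11453 ≈ 0.0031433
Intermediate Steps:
j(t) = 3 + (13 + t)/(2*t) (j(t) = 3 + (t + 13)/(t + t) = 3 + (13 + t)/((2*t)) = 3 + (13 + t)*(1/(2*t)) = 3 + (13 + t)/(2*t))
M = 315 (M = 424 - 109 = 315)
1/(j(-18) + M) = 1/((1/2)*(13 + 7*(-18))/(-18) + 315) = 1/((1/2)*(-1/18)*(13 - 126) + 315) = 1/((1/2)*(-1/18)*(-113) + 315) = 1/(113/36 + 315) = 1/(11453/36) = 36/11453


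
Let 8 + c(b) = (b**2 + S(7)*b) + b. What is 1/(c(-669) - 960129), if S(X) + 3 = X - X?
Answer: -1/511238 ≈ -1.9560e-6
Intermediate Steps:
S(X) = -3 (S(X) = -3 + (X - X) = -3 + 0 = -3)
c(b) = -8 + b**2 - 2*b (c(b) = -8 + ((b**2 - 3*b) + b) = -8 + (b**2 - 2*b) = -8 + b**2 - 2*b)
1/(c(-669) - 960129) = 1/((-8 + (-669)**2 - 2*(-669)) - 960129) = 1/((-8 + 447561 + 1338) - 960129) = 1/(448891 - 960129) = 1/(-511238) = -1/511238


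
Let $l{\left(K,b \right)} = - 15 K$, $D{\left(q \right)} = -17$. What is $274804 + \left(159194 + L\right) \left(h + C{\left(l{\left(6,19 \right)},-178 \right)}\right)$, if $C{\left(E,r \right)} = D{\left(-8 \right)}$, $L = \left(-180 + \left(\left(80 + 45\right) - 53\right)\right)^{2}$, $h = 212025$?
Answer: $36223537668$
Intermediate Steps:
$L = 11664$ ($L = \left(-180 + \left(125 - 53\right)\right)^{2} = \left(-180 + 72\right)^{2} = \left(-108\right)^{2} = 11664$)
$C{\left(E,r \right)} = -17$
$274804 + \left(159194 + L\right) \left(h + C{\left(l{\left(6,19 \right)},-178 \right)}\right) = 274804 + \left(159194 + 11664\right) \left(212025 - 17\right) = 274804 + 170858 \cdot 212008 = 274804 + 36223262864 = 36223537668$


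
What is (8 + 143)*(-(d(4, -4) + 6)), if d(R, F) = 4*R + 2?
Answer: -3624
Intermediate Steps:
d(R, F) = 2 + 4*R
(8 + 143)*(-(d(4, -4) + 6)) = (8 + 143)*(-((2 + 4*4) + 6)) = 151*(-((2 + 16) + 6)) = 151*(-(18 + 6)) = 151*(-1*24) = 151*(-24) = -3624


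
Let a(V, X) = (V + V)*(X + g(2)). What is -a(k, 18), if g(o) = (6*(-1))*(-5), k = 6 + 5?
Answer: -1056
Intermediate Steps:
k = 11
g(o) = 30 (g(o) = -6*(-5) = 30)
a(V, X) = 2*V*(30 + X) (a(V, X) = (V + V)*(X + 30) = (2*V)*(30 + X) = 2*V*(30 + X))
-a(k, 18) = -2*11*(30 + 18) = -2*11*48 = -1*1056 = -1056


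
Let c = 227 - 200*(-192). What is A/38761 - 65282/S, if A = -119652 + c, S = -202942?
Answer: -6956489974/3933117431 ≈ -1.7687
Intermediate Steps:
c = 38627 (c = 227 + 38400 = 38627)
A = -81025 (A = -119652 + 38627 = -81025)
A/38761 - 65282/S = -81025/38761 - 65282/(-202942) = -81025*1/38761 - 65282*(-1/202942) = -81025/38761 + 32641/101471 = -6956489974/3933117431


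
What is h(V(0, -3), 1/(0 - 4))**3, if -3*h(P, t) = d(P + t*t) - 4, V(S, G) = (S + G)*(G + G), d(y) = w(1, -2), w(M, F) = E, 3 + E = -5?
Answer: 64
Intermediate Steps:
E = -8 (E = -3 - 5 = -8)
w(M, F) = -8
d(y) = -8
V(S, G) = 2*G*(G + S) (V(S, G) = (G + S)*(2*G) = 2*G*(G + S))
h(P, t) = 4 (h(P, t) = -(-8 - 4)/3 = -1/3*(-12) = 4)
h(V(0, -3), 1/(0 - 4))**3 = 4**3 = 64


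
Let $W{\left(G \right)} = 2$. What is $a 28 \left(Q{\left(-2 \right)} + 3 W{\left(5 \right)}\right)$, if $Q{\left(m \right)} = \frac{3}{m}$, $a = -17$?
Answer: $-2142$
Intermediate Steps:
$a 28 \left(Q{\left(-2 \right)} + 3 W{\left(5 \right)}\right) = \left(-17\right) 28 \left(\frac{3}{-2} + 3 \cdot 2\right) = - 476 \left(3 \left(- \frac{1}{2}\right) + 6\right) = - 476 \left(- \frac{3}{2} + 6\right) = \left(-476\right) \frac{9}{2} = -2142$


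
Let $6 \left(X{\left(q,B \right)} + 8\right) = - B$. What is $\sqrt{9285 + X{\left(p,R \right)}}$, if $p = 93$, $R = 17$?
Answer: $\frac{\sqrt{333870}}{6} \approx 96.302$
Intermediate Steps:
$X{\left(q,B \right)} = -8 - \frac{B}{6}$ ($X{\left(q,B \right)} = -8 + \frac{\left(-1\right) B}{6} = -8 - \frac{B}{6}$)
$\sqrt{9285 + X{\left(p,R \right)}} = \sqrt{9285 - \frac{65}{6}} = \sqrt{\frac{55645}{6}} = \frac{\sqrt{333870}}{6}$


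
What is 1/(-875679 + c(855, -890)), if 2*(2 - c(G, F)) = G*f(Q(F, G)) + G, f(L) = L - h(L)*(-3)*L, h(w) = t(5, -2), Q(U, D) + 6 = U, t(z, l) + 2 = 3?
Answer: 2/1312111 ≈ 1.5243e-6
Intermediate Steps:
t(z, l) = 1 (t(z, l) = -2 + 3 = 1)
Q(U, D) = -6 + U
h(w) = 1
f(L) = 4*L (f(L) = L - 1*(-3)*L = L - (-3)*L = L + 3*L = 4*L)
c(G, F) = 2 - G/2 - G*(-24 + 4*F)/2 (c(G, F) = 2 - (G*(4*(-6 + F)) + G)/2 = 2 - (G*(-24 + 4*F) + G)/2 = 2 - (G + G*(-24 + 4*F))/2 = 2 + (-G/2 - G*(-24 + 4*F)/2) = 2 - G/2 - G*(-24 + 4*F)/2)
1/(-875679 + c(855, -890)) = 1/(-875679 + (2 - ½*855 - 2*855*(-6 - 890))) = 1/(-875679 + (2 - 855/2 - 2*855*(-896))) = 1/(-875679 + (2 - 855/2 + 1532160)) = 1/(-875679 + 3063469/2) = 1/(1312111/2) = 2/1312111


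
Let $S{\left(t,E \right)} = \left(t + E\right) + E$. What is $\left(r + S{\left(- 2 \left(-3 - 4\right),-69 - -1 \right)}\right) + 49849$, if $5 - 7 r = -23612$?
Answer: $\frac{371706}{7} \approx 53101.0$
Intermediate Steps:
$r = \frac{23617}{7}$ ($r = \frac{5}{7} - - \frac{23612}{7} = \frac{5}{7} + \frac{23612}{7} = \frac{23617}{7} \approx 3373.9$)
$S{\left(t,E \right)} = t + 2 E$ ($S{\left(t,E \right)} = \left(E + t\right) + E = t + 2 E$)
$\left(r + S{\left(- 2 \left(-3 - 4\right),-69 - -1 \right)}\right) + 49849 = \left(\frac{23617}{7} - \left(- 2 \left(-69 - -1\right) + 2 \left(-3 - 4\right)\right)\right) + 49849 = \left(\frac{23617}{7} + \left(\left(-2\right) \left(-7\right) + 2 \left(-69 + 1\right)\right)\right) + 49849 = \left(\frac{23617}{7} + \left(14 + 2 \left(-68\right)\right)\right) + 49849 = \left(\frac{23617}{7} + \left(14 - 136\right)\right) + 49849 = \left(\frac{23617}{7} - 122\right) + 49849 = \frac{22763}{7} + 49849 = \frac{371706}{7}$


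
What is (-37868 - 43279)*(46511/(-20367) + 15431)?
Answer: -8499787578634/6789 ≈ -1.2520e+9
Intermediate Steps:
(-37868 - 43279)*(46511/(-20367) + 15431) = -81147*(46511*(-1/20367) + 15431) = -81147*(-46511/20367 + 15431) = -81147*314236666/20367 = -8499787578634/6789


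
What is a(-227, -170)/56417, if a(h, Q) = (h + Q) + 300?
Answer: -97/56417 ≈ -0.0017193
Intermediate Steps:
a(h, Q) = 300 + Q + h (a(h, Q) = (Q + h) + 300 = 300 + Q + h)
a(-227, -170)/56417 = (300 - 170 - 227)/56417 = -97*1/56417 = -97/56417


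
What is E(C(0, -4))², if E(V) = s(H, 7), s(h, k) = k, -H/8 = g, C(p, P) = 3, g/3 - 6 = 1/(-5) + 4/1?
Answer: 49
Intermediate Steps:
g = 147/5 (g = 18 + 3*(1/(-5) + 4/1) = 18 + 3*(1*(-⅕) + 4*1) = 18 + 3*(-⅕ + 4) = 18 + 3*(19/5) = 18 + 57/5 = 147/5 ≈ 29.400)
H = -1176/5 (H = -8*147/5 = -1176/5 ≈ -235.20)
E(V) = 7
E(C(0, -4))² = 7² = 49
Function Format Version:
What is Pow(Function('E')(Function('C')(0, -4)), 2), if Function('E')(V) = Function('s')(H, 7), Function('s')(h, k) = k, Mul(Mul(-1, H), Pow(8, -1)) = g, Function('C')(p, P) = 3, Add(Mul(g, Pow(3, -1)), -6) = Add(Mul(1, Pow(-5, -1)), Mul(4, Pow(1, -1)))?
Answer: 49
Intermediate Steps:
g = Rational(147, 5) (g = Add(18, Mul(3, Add(Mul(1, Pow(-5, -1)), Mul(4, Pow(1, -1))))) = Add(18, Mul(3, Add(Mul(1, Rational(-1, 5)), Mul(4, 1)))) = Add(18, Mul(3, Add(Rational(-1, 5), 4))) = Add(18, Mul(3, Rational(19, 5))) = Add(18, Rational(57, 5)) = Rational(147, 5) ≈ 29.400)
H = Rational(-1176, 5) (H = Mul(-8, Rational(147, 5)) = Rational(-1176, 5) ≈ -235.20)
Function('E')(V) = 7
Pow(Function('E')(Function('C')(0, -4)), 2) = Pow(7, 2) = 49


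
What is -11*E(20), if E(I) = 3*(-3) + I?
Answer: -121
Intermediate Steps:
E(I) = -9 + I
-11*E(20) = -11*(-9 + 20) = -11*11 = -121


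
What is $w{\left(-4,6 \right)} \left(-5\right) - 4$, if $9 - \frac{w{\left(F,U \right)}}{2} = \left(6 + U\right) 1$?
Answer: $26$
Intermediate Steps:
$w{\left(F,U \right)} = 6 - 2 U$ ($w{\left(F,U \right)} = 18 - 2 \left(6 + U\right) 1 = 18 - 2 \left(6 + U\right) = 18 - \left(12 + 2 U\right) = 6 - 2 U$)
$w{\left(-4,6 \right)} \left(-5\right) - 4 = \left(6 - 12\right) \left(-5\right) - 4 = \left(-6\right) \left(-5\right) - 4 = 30 - 4 = 26$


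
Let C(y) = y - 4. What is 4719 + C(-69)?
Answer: 4646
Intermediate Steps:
C(y) = -4 + y
4719 + C(-69) = 4719 + (-4 - 69) = 4719 - 73 = 4646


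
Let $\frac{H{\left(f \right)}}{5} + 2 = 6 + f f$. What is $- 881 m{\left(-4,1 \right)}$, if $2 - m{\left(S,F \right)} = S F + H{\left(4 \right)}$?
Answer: $82814$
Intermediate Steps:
$H{\left(f \right)} = 20 + 5 f^{2}$ ($H{\left(f \right)} = -10 + 5 \left(6 + f f\right) = -10 + 5 \left(6 + f^{2}\right) = -10 + \left(30 + 5 f^{2}\right) = 20 + 5 f^{2}$)
$m{\left(S,F \right)} = -98 - F S$ ($m{\left(S,F \right)} = 2 - \left(S F + \left(20 + 5 \cdot 4^{2}\right)\right) = 2 - \left(F S + \left(20 + 5 \cdot 16\right)\right) = 2 - \left(F S + \left(20 + 80\right)\right) = 2 - \left(F S + 100\right) = 2 - \left(100 + F S\right) = -98 - F S$)
$- 881 m{\left(-4,1 \right)} = - 881 \left(-98 - 1 \left(-4\right)\right) = - 881 \left(-98 + 4\right) = \left(-881\right) \left(-94\right) = 82814$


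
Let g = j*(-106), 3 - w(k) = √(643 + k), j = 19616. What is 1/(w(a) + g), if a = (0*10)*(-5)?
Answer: -2079293/4323459379206 + √643/4323459379206 ≈ -4.8093e-7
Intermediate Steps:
a = 0 (a = 0*(-5) = 0)
w(k) = 3 - √(643 + k)
g = -2079296 (g = 19616*(-106) = -2079296)
1/(w(a) + g) = 1/((3 - √(643 + 0)) - 2079296) = 1/((3 - √643) - 2079296) = 1/(-2079293 - √643)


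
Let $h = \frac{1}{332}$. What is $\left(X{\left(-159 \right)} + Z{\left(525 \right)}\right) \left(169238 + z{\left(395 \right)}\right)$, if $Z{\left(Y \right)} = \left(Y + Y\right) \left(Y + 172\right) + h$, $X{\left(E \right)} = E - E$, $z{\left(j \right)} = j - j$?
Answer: $\frac{20560233914419}{166} \approx 1.2386 \cdot 10^{11}$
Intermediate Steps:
$z{\left(j \right)} = 0$
$X{\left(E \right)} = 0$
$h = \frac{1}{332} \approx 0.003012$
$Z{\left(Y \right)} = \frac{1}{332} + 2 Y \left(172 + Y\right)$ ($Z{\left(Y \right)} = \left(Y + Y\right) \left(Y + 172\right) + \frac{1}{332} = 2 Y \left(172 + Y\right) + \frac{1}{332} = \frac{1}{332} + 2 Y \left(172 + Y\right)$)
$\left(X{\left(-159 \right)} + Z{\left(525 \right)}\right) \left(169238 + z{\left(395 \right)}\right) = \left(0 + \left(\frac{1}{332} + 2 \cdot 525^{2} + 344 \cdot 525\right)\right) \left(169238 + 0\right) = \left(0 + \left(\frac{1}{332} + 2 \cdot 275625 + 180600\right)\right) 169238 = \left(0 + \left(\frac{1}{332} + 551250 + 180600\right)\right) 169238 = \left(0 + \frac{242974201}{332}\right) 169238 = \frac{242974201}{332} \cdot 169238 = \frac{20560233914419}{166}$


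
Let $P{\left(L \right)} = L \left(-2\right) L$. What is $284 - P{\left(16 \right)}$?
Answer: $796$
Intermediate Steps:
$P{\left(L \right)} = - 2 L^{2}$ ($P{\left(L \right)} = - 2 L L = - 2 L^{2}$)
$284 - P{\left(16 \right)} = 284 - - 2 \cdot 16^{2} = 284 - \left(-2\right) 256 = 284 - -512 = 284 + 512 = 796$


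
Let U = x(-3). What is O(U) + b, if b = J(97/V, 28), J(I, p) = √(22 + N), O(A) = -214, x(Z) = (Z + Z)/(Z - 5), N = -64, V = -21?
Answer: -214 + I*√42 ≈ -214.0 + 6.4807*I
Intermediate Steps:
x(Z) = 2*Z/(-5 + Z) (x(Z) = (2*Z)/(-5 + Z) = 2*Z/(-5 + Z))
U = ¾ (U = 2*(-3)/(-5 - 3) = 2*(-3)/(-8) = 2*(-3)*(-⅛) = ¾ ≈ 0.75000)
J(I, p) = I*√42 (J(I, p) = √(22 - 64) = √(-42) = I*√42)
b = I*√42 ≈ 6.4807*I
O(U) + b = -214 + I*√42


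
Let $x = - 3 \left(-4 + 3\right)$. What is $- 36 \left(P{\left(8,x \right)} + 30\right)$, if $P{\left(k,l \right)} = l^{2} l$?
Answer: $-2052$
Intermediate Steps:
$x = 3$ ($x = \left(-3\right) \left(-1\right) = 3$)
$P{\left(k,l \right)} = l^{3}$
$- 36 \left(P{\left(8,x \right)} + 30\right) = - 36 \left(3^{3} + 30\right) = - 36 \left(27 + 30\right) = \left(-36\right) 57 = -2052$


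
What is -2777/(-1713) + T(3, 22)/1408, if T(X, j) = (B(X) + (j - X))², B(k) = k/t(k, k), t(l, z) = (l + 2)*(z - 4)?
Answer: 7015577/3768600 ≈ 1.8616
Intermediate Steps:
t(l, z) = (-4 + z)*(2 + l) (t(l, z) = (2 + l)*(-4 + z) = (-4 + z)*(2 + l))
B(k) = k/(-8 + k² - 2*k) (B(k) = k/(-8 - 4*k + 2*k + k*k) = k/(-8 - 4*k + 2*k + k²) = k/(-8 + k² - 2*k))
T(X, j) = (j - X + X/(-8 + X² - 2*X))² (T(X, j) = (X/(-8 + X² - 2*X) + (j - X))² = (j - X + X/(-8 + X² - 2*X))²)
-2777/(-1713) + T(3, 22)/1408 = -2777/(-1713) + ((3 + (22 - 1*3)*(-8 + 3² - 2*3))²/(-8 + 3² - 2*3)²)/1408 = -2777*(-1/1713) + ((3 + (22 - 3)*(-8 + 9 - 6))²/(-8 + 9 - 6)²)*(1/1408) = 2777/1713 + ((3 + 19*(-5))²/(-5)²)*(1/1408) = 2777/1713 + ((3 - 95)²*(1/25))*(1/1408) = 2777/1713 + ((-92)²*(1/25))*(1/1408) = 2777/1713 + (8464*(1/25))*(1/1408) = 2777/1713 + (8464/25)*(1/1408) = 2777/1713 + 529/2200 = 7015577/3768600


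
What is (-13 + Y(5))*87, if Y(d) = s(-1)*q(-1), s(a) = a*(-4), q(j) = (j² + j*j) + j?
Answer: -783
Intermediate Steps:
q(j) = j + 2*j² (q(j) = (j² + j²) + j = 2*j² + j = j + 2*j²)
s(a) = -4*a
Y(d) = 4 (Y(d) = (-4*(-1))*(-(1 + 2*(-1))) = 4*(-(1 - 2)) = 4*(-1*(-1)) = 4*1 = 4)
(-13 + Y(5))*87 = (-13 + 4)*87 = -9*87 = -783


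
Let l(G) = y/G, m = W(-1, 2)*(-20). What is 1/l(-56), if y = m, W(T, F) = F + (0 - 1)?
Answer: 14/5 ≈ 2.8000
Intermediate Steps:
W(T, F) = -1 + F (W(T, F) = F - 1 = -1 + F)
m = -20 (m = (-1 + 2)*(-20) = 1*(-20) = -20)
y = -20
l(G) = -20/G
1/l(-56) = 1/(-20/(-56)) = 1/(-20*(-1/56)) = 1/(5/14) = 14/5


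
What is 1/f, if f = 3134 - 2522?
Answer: 1/612 ≈ 0.0016340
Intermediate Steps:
f = 612
1/f = 1/612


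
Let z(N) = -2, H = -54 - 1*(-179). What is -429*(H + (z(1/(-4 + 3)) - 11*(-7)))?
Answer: -85800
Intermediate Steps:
H = 125 (H = -54 + 179 = 125)
-429*(H + (z(1/(-4 + 3)) - 11*(-7))) = -429*(125 + (-2 - 11*(-7))) = -429*(125 + (-2 + 77)) = -429*(125 + 75) = -429*200 = -85800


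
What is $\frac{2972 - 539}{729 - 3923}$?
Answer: $- \frac{2433}{3194} \approx -0.76174$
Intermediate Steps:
$\frac{2972 - 539}{729 - 3923} = \frac{2433}{-3194} = 2433 \left(- \frac{1}{3194}\right) = - \frac{2433}{3194}$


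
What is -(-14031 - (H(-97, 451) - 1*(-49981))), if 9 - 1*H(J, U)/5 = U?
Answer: 61802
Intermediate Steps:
H(J, U) = 45 - 5*U
-(-14031 - (H(-97, 451) - 1*(-49981))) = -(-14031 - ((45 - 5*451) - 1*(-49981))) = -(-14031 - ((45 - 2255) + 49981)) = -(-14031 - (-2210 + 49981)) = -(-14031 - 1*47771) = -(-14031 - 47771) = -1*(-61802) = 61802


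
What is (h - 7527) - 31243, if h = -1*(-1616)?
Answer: -37154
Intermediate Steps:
h = 1616
(h - 7527) - 31243 = (1616 - 7527) - 31243 = -5911 - 31243 = -37154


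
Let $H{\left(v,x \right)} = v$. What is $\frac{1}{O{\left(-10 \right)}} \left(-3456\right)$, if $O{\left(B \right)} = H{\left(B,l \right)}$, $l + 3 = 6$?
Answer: $\frac{1728}{5} \approx 345.6$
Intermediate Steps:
$l = 3$ ($l = -3 + 6 = 3$)
$O{\left(B \right)} = B$
$\frac{1}{O{\left(-10 \right)}} \left(-3456\right) = \frac{1}{-10} \left(-3456\right) = \left(- \frac{1}{10}\right) \left(-3456\right) = \frac{1728}{5}$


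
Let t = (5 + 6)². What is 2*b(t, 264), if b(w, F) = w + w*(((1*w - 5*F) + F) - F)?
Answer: -289916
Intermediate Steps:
t = 121 (t = 11² = 121)
b(w, F) = w + w*(w - 5*F) (b(w, F) = w + w*(((w - 5*F) + F) - F) = w + w*((w - 4*F) - F) = w + w*(w - 5*F))
2*b(t, 264) = 2*(121*(1 + 121 - 5*264)) = 2*(121*(1 + 121 - 1320)) = 2*(121*(-1198)) = 2*(-144958) = -289916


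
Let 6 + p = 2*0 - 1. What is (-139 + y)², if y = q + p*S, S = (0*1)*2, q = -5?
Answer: 20736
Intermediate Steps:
S = 0 (S = 0*2 = 0)
p = -7 (p = -6 + (2*0 - 1) = -6 + (0 - 1) = -6 - 1 = -7)
y = -5 (y = -5 - 7*0 = -5 + 0 = -5)
(-139 + y)² = (-139 - 5)² = (-144)² = 20736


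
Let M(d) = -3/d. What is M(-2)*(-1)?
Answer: -3/2 ≈ -1.5000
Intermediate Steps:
M(-2)*(-1) = -3/(-2)*(-1) = -3*(-1/2)*(-1) = (3/2)*(-1) = -3/2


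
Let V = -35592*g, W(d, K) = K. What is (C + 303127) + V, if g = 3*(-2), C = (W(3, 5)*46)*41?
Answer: 526109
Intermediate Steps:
C = 9430 (C = (5*46)*41 = 230*41 = 9430)
g = -6
V = 213552 (V = -35592*(-6) = 213552)
(C + 303127) + V = (9430 + 303127) + 213552 = 312557 + 213552 = 526109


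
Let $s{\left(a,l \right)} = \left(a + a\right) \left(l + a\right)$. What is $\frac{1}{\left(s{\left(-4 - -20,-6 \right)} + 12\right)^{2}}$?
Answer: $\frac{1}{110224} \approx 9.0724 \cdot 10^{-6}$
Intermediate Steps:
$s{\left(a,l \right)} = 2 a \left(a + l\right)$
$\frac{1}{\left(s{\left(-4 - -20,-6 \right)} + 12\right)^{2}} = \frac{1}{\left(2 \left(-4 - -20\right) \left(\left(-4 - -20\right) - 6\right) + 12\right)^{2}} = \frac{1}{\left(2 \left(-4 + 20\right) \left(\left(-4 + 20\right) - 6\right) + 12\right)^{2}} = \frac{1}{\left(2 \cdot 16 \left(16 - 6\right) + 12\right)^{2}} = \frac{1}{\left(2 \cdot 16 \cdot 10 + 12\right)^{2}} = \frac{1}{\left(320 + 12\right)^{2}} = \frac{1}{332^{2}} = \frac{1}{110224}$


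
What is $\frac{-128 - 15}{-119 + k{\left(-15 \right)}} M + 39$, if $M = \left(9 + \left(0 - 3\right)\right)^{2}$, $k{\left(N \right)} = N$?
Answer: $\frac{5187}{67} \approx 77.418$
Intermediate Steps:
$M = 36$ ($M = \left(9 - 3\right)^{2} = 6^{2} = 36$)
$\frac{-128 - 15}{-119 + k{\left(-15 \right)}} M + 39 = \frac{-128 - 15}{-119 - 15} \cdot 36 + 39 = - \frac{143}{-134} \cdot 36 + 39 = \left(-143\right) \left(- \frac{1}{134}\right) 36 + 39 = \frac{143}{134} \cdot 36 + 39 = \frac{2574}{67} + 39 = \frac{5187}{67}$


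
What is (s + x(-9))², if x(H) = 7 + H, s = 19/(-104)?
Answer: 51529/10816 ≈ 4.7641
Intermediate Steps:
s = -19/104 (s = 19*(-1/104) = -19/104 ≈ -0.18269)
(s + x(-9))² = (-19/104 + (7 - 9))² = (-19/104 - 2)² = (-227/104)² = 51529/10816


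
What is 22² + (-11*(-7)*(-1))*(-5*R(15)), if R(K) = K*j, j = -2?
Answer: -11066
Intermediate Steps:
R(K) = -2*K (R(K) = K*(-2) = -2*K)
22² + (-11*(-7)*(-1))*(-5*R(15)) = 22² + (-11*(-7)*(-1))*(-(-10)*15) = 484 + (77*(-1))*(-5*(-30)) = 484 - 77*150 = 484 - 11550 = -11066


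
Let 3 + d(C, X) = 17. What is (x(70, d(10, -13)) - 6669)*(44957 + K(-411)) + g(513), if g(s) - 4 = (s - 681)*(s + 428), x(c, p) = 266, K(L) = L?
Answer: -285386122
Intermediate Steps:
d(C, X) = 14 (d(C, X) = -3 + 17 = 14)
g(s) = 4 + (-681 + s)*(428 + s) (g(s) = 4 + (s - 681)*(s + 428) = 4 + (-681 + s)*(428 + s))
(x(70, d(10, -13)) - 6669)*(44957 + K(-411)) + g(513) = (266 - 6669)*(44957 - 411) + (-291464 + 513² - 253*513) = -6403*44546 + (-291464 + 263169 - 129789) = -285228038 - 158084 = -285386122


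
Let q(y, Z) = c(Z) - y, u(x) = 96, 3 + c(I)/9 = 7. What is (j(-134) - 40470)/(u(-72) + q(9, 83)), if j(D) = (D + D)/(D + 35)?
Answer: -4006262/12177 ≈ -329.00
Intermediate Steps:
c(I) = 36 (c(I) = -27 + 9*7 = -27 + 63 = 36)
q(y, Z) = 36 - y
j(D) = 2*D/(35 + D) (j(D) = (2*D)/(35 + D) = 2*D/(35 + D))
(j(-134) - 40470)/(u(-72) + q(9, 83)) = (2*(-134)/(35 - 134) - 40470)/(96 + (36 - 1*9)) = (2*(-134)/(-99) - 40470)/(96 + (36 - 9)) = (2*(-134)*(-1/99) - 40470)/(96 + 27) = (268/99 - 40470)/123 = -4006262/99*1/123 = -4006262/12177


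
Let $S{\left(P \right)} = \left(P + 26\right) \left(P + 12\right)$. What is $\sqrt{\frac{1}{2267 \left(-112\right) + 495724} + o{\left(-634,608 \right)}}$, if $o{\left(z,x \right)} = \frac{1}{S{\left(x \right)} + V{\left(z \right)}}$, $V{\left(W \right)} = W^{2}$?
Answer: $\frac{\sqrt{3114709033078830}}{24031950690} \approx 0.0023223$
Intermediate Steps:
$S{\left(P \right)} = \left(12 + P\right) \left(26 + P\right)$ ($S{\left(P \right)} = \left(26 + P\right) \left(12 + P\right) = \left(12 + P\right) \left(26 + P\right)$)
$o{\left(z,x \right)} = \frac{1}{312 + x^{2} + z^{2} + 38 x}$ ($o{\left(z,x \right)} = \frac{1}{\left(312 + x^{2} + 38 x\right) + z^{2}} = \frac{1}{312 + x^{2} + z^{2} + 38 x}$)
$\sqrt{\frac{1}{2267 \left(-112\right) + 495724} + o{\left(-634,608 \right)}} = \sqrt{\frac{1}{2267 \left(-112\right) + 495724} + \frac{1}{312 + 608^{2} + \left(-634\right)^{2} + 38 \cdot 608}} = \sqrt{\frac{1}{-253904 + 495724} + \frac{1}{312 + 369664 + 401956 + 23104}} = \sqrt{\frac{1}{241820} + \frac{1}{795036}} = \sqrt{\frac{129607}{24031950690}} = \frac{\sqrt{3114709033078830}}{24031950690}$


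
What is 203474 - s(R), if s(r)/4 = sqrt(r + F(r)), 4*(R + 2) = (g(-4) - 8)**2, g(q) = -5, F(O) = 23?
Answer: 203474 - 2*sqrt(253) ≈ 2.0344e+5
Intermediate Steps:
R = 161/4 (R = -2 + (-5 - 8)**2/4 = -2 + (1/4)*(-13)**2 = -2 + (1/4)*169 = -2 + 169/4 = 161/4 ≈ 40.250)
s(r) = 4*sqrt(23 + r) (s(r) = 4*sqrt(r + 23) = 4*sqrt(23 + r))
203474 - s(R) = 203474 - 4*sqrt(23 + 161/4) = 203474 - 4*sqrt(253/4) = 203474 - 4*sqrt(253)/2 = 203474 - 2*sqrt(253)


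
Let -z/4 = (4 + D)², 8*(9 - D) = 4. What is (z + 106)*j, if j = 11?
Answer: -5709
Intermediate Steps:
D = 17/2 (D = 9 - ⅛*4 = 9 - ½ = 17/2 ≈ 8.5000)
z = -625 (z = -4*(4 + 17/2)² = -4*(25/2)² = -4*625/4 = -625)
(z + 106)*j = (-625 + 106)*11 = -519*11 = -5709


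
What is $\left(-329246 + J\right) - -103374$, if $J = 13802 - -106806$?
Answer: $-105264$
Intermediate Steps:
$J = 120608$ ($J = 13802 + 106806 = 120608$)
$\left(-329246 + J\right) - -103374 = \left(-329246 + 120608\right) - -103374 = -208638 + \left(-22134 + 125508\right) = -208638 + 103374 = -105264$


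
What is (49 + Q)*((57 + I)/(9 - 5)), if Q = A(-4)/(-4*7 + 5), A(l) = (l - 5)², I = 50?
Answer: 55961/46 ≈ 1216.5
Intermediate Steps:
A(l) = (-5 + l)²
Q = -81/23 (Q = (-5 - 4)²/(-4*7 + 5) = (-9)²/(-28 + 5) = 81/(-23) = 81*(-1/23) = -81/23 ≈ -3.5217)
(49 + Q)*((57 + I)/(9 - 5)) = (49 - 81/23)*((57 + 50)/(9 - 5)) = 1046*(107/4)/23 = 1046*(107*(¼))/23 = (1046/23)*(107/4) = 55961/46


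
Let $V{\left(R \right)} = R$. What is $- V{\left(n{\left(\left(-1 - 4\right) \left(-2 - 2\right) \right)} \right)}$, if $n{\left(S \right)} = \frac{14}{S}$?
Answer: $- \frac{7}{10} \approx -0.7$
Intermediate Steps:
$- V{\left(n{\left(\left(-1 - 4\right) \left(-2 - 2\right) \right)} \right)} = - \frac{14}{\left(-1 - 4\right) \left(-2 - 2\right)} = - \frac{14}{\left(-5\right) \left(-4\right)} = - \frac{14}{20} = \left(-1\right) \frac{7}{10} = - \frac{7}{10}$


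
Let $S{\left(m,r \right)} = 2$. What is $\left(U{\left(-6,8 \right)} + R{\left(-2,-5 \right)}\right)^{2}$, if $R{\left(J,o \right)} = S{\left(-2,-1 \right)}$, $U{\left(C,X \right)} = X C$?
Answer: $2116$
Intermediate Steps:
$U{\left(C,X \right)} = C X$
$R{\left(J,o \right)} = 2$
$\left(U{\left(-6,8 \right)} + R{\left(-2,-5 \right)}\right)^{2} = \left(\left(-6\right) 8 + 2\right)^{2} = \left(-48 + 2\right)^{2} = \left(-46\right)^{2} = 2116$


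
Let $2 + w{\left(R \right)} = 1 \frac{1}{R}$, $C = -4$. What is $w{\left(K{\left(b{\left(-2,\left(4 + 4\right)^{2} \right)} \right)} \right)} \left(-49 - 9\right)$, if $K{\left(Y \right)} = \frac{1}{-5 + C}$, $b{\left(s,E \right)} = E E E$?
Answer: $638$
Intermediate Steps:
$b{\left(s,E \right)} = E^{3}$ ($b{\left(s,E \right)} = E^{2} E = E^{3}$)
$K{\left(Y \right)} = - \frac{1}{9}$ ($K{\left(Y \right)} = \frac{1}{-5 - 4} = \frac{1}{-9} = - \frac{1}{9}$)
$w{\left(R \right)} = -2 + \frac{1}{R}$ ($w{\left(R \right)} = -2 + 1 \frac{1}{R} = -2 + \frac{1}{R}$)
$w{\left(K{\left(b{\left(-2,\left(4 + 4\right)^{2} \right)} \right)} \right)} \left(-49 - 9\right) = \left(-2 + \frac{1}{- \frac{1}{9}}\right) \left(-49 - 9\right) = \left(-2 - 9\right) \left(-58\right) = \left(-11\right) \left(-58\right) = 638$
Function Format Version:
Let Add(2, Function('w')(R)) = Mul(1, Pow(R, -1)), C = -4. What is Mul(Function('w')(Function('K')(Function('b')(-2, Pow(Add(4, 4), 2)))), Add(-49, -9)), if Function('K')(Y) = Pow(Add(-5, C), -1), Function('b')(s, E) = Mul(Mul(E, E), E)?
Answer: 638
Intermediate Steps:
Function('b')(s, E) = Pow(E, 3) (Function('b')(s, E) = Mul(Pow(E, 2), E) = Pow(E, 3))
Function('K')(Y) = Rational(-1, 9) (Function('K')(Y) = Pow(Add(-5, -4), -1) = Pow(-9, -1) = Rational(-1, 9))
Function('w')(R) = Add(-2, Pow(R, -1)) (Function('w')(R) = Add(-2, Mul(1, Pow(R, -1))) = Add(-2, Pow(R, -1)))
Mul(Function('w')(Function('K')(Function('b')(-2, Pow(Add(4, 4), 2)))), Add(-49, -9)) = Mul(Add(-2, Pow(Rational(-1, 9), -1)), Add(-49, -9)) = Mul(Add(-2, -9), -58) = Mul(-11, -58) = 638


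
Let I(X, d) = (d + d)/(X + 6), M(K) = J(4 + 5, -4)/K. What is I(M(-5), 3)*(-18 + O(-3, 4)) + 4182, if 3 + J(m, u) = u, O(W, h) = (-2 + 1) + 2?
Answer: 154224/37 ≈ 4168.2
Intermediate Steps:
O(W, h) = 1 (O(W, h) = -1 + 2 = 1)
J(m, u) = -3 + u
M(K) = -7/K (M(K) = (-3 - 4)/K = -7/K)
I(X, d) = 2*d/(6 + X) (I(X, d) = (2*d)/(6 + X) = 2*d/(6 + X))
I(M(-5), 3)*(-18 + O(-3, 4)) + 4182 = (2*3/(6 - 7/(-5)))*(-18 + 1) + 4182 = (2*3/(6 - 7*(-1/5)))*(-17) + 4182 = (2*3/(6 + 7/5))*(-17) + 4182 = (2*3/(37/5))*(-17) + 4182 = (2*3*(5/37))*(-17) + 4182 = (30/37)*(-17) + 4182 = -510/37 + 4182 = 154224/37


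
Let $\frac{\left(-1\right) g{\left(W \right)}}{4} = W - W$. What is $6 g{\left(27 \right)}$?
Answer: $0$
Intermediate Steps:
$g{\left(W \right)} = 0$ ($g{\left(W \right)} = - 4 \left(W - W\right) = \left(-4\right) 0 = 0$)
$6 g{\left(27 \right)} = 6 \cdot 0 = 0$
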